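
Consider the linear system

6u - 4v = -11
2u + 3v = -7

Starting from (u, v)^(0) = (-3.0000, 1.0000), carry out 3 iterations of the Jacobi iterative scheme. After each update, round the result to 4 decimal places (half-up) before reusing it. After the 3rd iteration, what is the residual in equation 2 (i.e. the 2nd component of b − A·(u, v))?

Iteration 1:
  u = (-11 - (-4)·1.0000) / (6) = -1.1667
  v = (-7 - (2)·-3.0000) / (3) = -0.3333
Iteration 2:
  u = (-11 - (-4)·-0.3333) / (6) = -2.0555
  v = (-7 - (2)·-1.1667) / (3) = -1.5555
Iteration 3:
  u = (-11 - (-4)·-1.5555) / (6) = -2.8703
  v = (-7 - (2)·-2.0555) / (3) = -0.9630
Residual b − A·x = (2.3698, 1.6296)

1.6296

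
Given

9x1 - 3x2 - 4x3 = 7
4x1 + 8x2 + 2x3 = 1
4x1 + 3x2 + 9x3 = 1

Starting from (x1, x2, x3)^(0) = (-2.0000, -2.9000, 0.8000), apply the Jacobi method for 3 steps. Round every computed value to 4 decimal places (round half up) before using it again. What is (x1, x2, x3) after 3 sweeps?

Iteration 1:
  x1 = (7 - (-3)·-2.9000 - (-4)·0.8000) / (9) = 0.1667
  x2 = (1 - (4)·-2.0000 - (2)·0.8000) / (8) = 0.9250
  x3 = (1 - (4)·-2.0000 - (3)·-2.9000) / (9) = 1.9667
Iteration 2:
  x1 = (7 - (-3)·0.9250 - (-4)·1.9667) / (9) = 1.9602
  x2 = (1 - (4)·0.1667 - (2)·1.9667) / (8) = -0.4500
  x3 = (1 - (4)·0.1667 - (3)·0.9250) / (9) = -0.2713
Iteration 3:
  x1 = (7 - (-3)·-0.4500 - (-4)·-0.2713) / (9) = 0.5072
  x2 = (1 - (4)·1.9602 - (2)·-0.2713) / (8) = -0.7873
  x3 = (1 - (4)·1.9602 - (3)·-0.4500) / (9) = -0.6101

(0.5072, -0.7873, -0.6101)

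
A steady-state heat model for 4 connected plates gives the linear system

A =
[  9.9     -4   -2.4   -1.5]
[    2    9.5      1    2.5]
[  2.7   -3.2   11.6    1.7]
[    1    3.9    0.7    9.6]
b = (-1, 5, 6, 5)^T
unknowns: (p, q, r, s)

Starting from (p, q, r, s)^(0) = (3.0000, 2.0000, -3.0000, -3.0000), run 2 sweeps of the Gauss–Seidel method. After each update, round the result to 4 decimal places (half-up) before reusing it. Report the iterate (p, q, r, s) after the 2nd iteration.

(0.9359, 0.2313, 0.3992, 0.3003)

Iteration 1:
  p = (-1 - (-4)·2.0000 - (-2.4)·-3.0000 - (-1.5)·-3.0000) / (9.9) = -0.4747
  q = (5 - (2)·-0.4747 - (1)·-3.0000 - (2.5)·-3.0000) / (9.5) = 1.7315
  r = (6 - (2.7)·-0.4747 - (-3.2)·1.7315 - (1.7)·-3.0000) / (11.6) = 1.5450
  s = (5 - (1)·-0.4747 - (3.9)·1.7315 - (0.7)·1.5450) / (9.6) = -0.2458
Iteration 2:
  p = (-1 - (-4)·1.7315 - (-2.4)·1.5450 - (-1.5)·-0.2458) / (9.9) = 0.9359
  q = (5 - (2)·0.9359 - (1)·1.5450 - (2.5)·-0.2458) / (9.5) = 0.2313
  r = (6 - (2.7)·0.9359 - (-3.2)·0.2313 - (1.7)·-0.2458) / (11.6) = 0.3992
  s = (5 - (1)·0.9359 - (3.9)·0.2313 - (0.7)·0.3992) / (9.6) = 0.3003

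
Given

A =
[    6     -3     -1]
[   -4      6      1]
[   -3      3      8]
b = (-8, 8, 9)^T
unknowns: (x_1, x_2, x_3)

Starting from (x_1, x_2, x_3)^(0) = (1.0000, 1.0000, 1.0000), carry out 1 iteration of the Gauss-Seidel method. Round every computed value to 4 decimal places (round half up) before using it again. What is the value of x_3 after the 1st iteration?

Iteration 1:
  x_1 = (-8 - (-3)·1.0000 - (-1)·1.0000) / (6) = -0.6667
  x_2 = (8 - (-4)·-0.6667 - (1)·1.0000) / (6) = 0.7222
  x_3 = (9 - (-3)·-0.6667 - (3)·0.7222) / (8) = 0.6042

0.6042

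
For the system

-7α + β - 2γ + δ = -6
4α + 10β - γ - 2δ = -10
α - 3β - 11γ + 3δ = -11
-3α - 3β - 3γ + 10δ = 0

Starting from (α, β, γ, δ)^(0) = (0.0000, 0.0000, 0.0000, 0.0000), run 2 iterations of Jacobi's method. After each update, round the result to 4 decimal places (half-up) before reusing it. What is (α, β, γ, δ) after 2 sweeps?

(0.4286, -1.2428, 1.3506, 0.2571)

Iteration 1:
  α = (-6 - (1)·0.0000 - (-2)·0.0000 - (1)·0.0000) / (-7) = 0.8571
  β = (-10 - (4)·0.0000 - (-1)·0.0000 - (-2)·0.0000) / (10) = -1.0000
  γ = (-11 - (1)·0.0000 - (-3)·0.0000 - (3)·0.0000) / (-11) = 1.0000
  δ = (0 - (-3)·0.0000 - (-3)·0.0000 - (-3)·0.0000) / (10) = 0.0000
Iteration 2:
  α = (-6 - (1)·-1.0000 - (-2)·1.0000 - (1)·0.0000) / (-7) = 0.4286
  β = (-10 - (4)·0.8571 - (-1)·1.0000 - (-2)·0.0000) / (10) = -1.2428
  γ = (-11 - (1)·0.8571 - (-3)·-1.0000 - (3)·0.0000) / (-11) = 1.3506
  δ = (0 - (-3)·0.8571 - (-3)·-1.0000 - (-3)·1.0000) / (10) = 0.2571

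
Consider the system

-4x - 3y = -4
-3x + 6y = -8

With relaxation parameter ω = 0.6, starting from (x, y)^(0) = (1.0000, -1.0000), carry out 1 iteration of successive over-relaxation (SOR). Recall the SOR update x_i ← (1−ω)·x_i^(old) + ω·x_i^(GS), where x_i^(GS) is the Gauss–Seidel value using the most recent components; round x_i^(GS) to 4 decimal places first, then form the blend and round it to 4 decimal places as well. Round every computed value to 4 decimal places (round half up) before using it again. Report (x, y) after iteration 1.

Iteration 1:
  x: GS value = (-4 - (-3)·-1.0000) / (-4) = 1.7500;  x ← (1−ω)·1.0000 + ω·1.7500 = 1.4500
  y: GS value = (-8 - (-3)·1.4500) / (6) = -0.6083;  y ← (1−ω)·-1.0000 + ω·-0.6083 = -0.7650

(1.4500, -0.7650)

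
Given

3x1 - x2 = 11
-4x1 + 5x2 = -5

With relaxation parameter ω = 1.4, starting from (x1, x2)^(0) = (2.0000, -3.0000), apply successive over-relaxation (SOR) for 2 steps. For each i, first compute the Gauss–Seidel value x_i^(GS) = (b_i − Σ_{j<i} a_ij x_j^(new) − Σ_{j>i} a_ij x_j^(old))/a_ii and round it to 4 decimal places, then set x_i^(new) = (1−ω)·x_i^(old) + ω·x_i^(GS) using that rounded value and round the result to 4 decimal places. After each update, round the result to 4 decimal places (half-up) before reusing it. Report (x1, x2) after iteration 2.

(5.3998, 3.4136)

Iteration 1:
  x1: GS value = (11 - (-1)·-3.0000) / (3) = 2.6667;  x1 ← (1−ω)·2.0000 + ω·2.6667 = 2.9334
  x2: GS value = (-5 - (-4)·2.9334) / (5) = 1.3467;  x2 ← (1−ω)·-3.0000 + ω·1.3467 = 3.0854
Iteration 2:
  x1: GS value = (11 - (-1)·3.0854) / (3) = 4.6951;  x1 ← (1−ω)·2.9334 + ω·4.6951 = 5.3998
  x2: GS value = (-5 - (-4)·5.3998) / (5) = 3.3198;  x2 ← (1−ω)·3.0854 + ω·3.3198 = 3.4136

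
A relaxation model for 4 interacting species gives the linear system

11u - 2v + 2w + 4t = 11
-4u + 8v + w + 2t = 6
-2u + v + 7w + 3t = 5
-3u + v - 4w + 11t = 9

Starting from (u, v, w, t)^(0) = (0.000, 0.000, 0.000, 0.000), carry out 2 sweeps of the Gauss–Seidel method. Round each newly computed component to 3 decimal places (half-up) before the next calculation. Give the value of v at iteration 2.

0.635

Iteration 1:
  u = (11 - (-2)·0.000 - (2)·0.000 - (4)·0.000) / (11) = 1.000
  v = (6 - (-4)·1.000 - (1)·0.000 - (2)·0.000) / (8) = 1.250
  w = (5 - (-2)·1.000 - (1)·1.250 - (3)·0.000) / (7) = 0.821
  t = (9 - (-3)·1.000 - (1)·1.250 - (-4)·0.821) / (11) = 1.276
Iteration 2:
  u = (11 - (-2)·1.250 - (2)·0.821 - (4)·1.276) / (11) = 0.614
  v = (6 - (-4)·0.614 - (1)·0.821 - (2)·1.276) / (8) = 0.635
  w = (5 - (-2)·0.614 - (1)·0.635 - (3)·1.276) / (7) = 0.252
  t = (9 - (-3)·0.614 - (1)·0.635 - (-4)·0.252) / (11) = 1.020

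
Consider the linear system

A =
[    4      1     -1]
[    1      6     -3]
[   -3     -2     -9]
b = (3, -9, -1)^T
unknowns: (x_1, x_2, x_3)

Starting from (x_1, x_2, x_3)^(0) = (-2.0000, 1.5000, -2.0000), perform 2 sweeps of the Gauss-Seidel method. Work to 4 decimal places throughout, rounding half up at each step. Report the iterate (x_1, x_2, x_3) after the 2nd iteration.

Iteration 1:
  x_1 = (3 - (1)·1.5000 - (-1)·-2.0000) / (4) = -0.1250
  x_2 = (-9 - (1)·-0.1250 - (-3)·-2.0000) / (6) = -2.4792
  x_3 = (-1 - (-3)·-0.1250 - (-2)·-2.4792) / (-9) = 0.7037
Iteration 2:
  x_1 = (3 - (1)·-2.4792 - (-1)·0.7037) / (4) = 1.5457
  x_2 = (-9 - (1)·1.5457 - (-3)·0.7037) / (6) = -1.4058
  x_3 = (-1 - (-3)·1.5457 - (-2)·-1.4058) / (-9) = -0.0917

(1.5457, -1.4058, -0.0917)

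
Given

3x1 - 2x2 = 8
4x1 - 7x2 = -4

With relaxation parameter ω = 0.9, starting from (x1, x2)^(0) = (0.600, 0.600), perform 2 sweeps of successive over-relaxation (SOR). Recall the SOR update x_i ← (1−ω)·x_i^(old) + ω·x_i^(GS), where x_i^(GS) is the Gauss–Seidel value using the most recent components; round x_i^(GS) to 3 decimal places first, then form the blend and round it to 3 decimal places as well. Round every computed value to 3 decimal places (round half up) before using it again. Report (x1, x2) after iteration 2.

Iteration 1:
  x1: GS value = (8 - (-2)·0.600) / (3) = 3.067;  x1 ← (1−ω)·0.600 + ω·3.067 = 2.820
  x2: GS value = (-4 - (4)·2.820) / (-7) = 2.183;  x2 ← (1−ω)·0.600 + ω·2.183 = 2.025
Iteration 2:
  x1: GS value = (8 - (-2)·2.025) / (3) = 4.017;  x1 ← (1−ω)·2.820 + ω·4.017 = 3.897
  x2: GS value = (-4 - (4)·3.897) / (-7) = 2.798;  x2 ← (1−ω)·2.025 + ω·2.798 = 2.721

(3.897, 2.721)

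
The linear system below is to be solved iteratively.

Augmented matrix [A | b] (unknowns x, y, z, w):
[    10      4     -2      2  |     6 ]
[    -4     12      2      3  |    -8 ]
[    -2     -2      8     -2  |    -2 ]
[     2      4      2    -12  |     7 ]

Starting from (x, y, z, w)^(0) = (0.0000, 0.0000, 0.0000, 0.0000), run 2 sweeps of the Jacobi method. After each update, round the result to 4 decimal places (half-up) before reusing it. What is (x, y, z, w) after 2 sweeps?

(0.9333, -0.2792, -0.4125, -0.7472)

Iteration 1:
  x = (6 - (4)·0.0000 - (-2)·0.0000 - (2)·0.0000) / (10) = 0.6000
  y = (-8 - (-4)·0.0000 - (2)·0.0000 - (3)·0.0000) / (12) = -0.6667
  z = (-2 - (-2)·0.0000 - (-2)·0.0000 - (-2)·0.0000) / (8) = -0.2500
  w = (7 - (2)·0.0000 - (4)·0.0000 - (2)·0.0000) / (-12) = -0.5833
Iteration 2:
  x = (6 - (4)·-0.6667 - (-2)·-0.2500 - (2)·-0.5833) / (10) = 0.9333
  y = (-8 - (-4)·0.6000 - (2)·-0.2500 - (3)·-0.5833) / (12) = -0.2792
  z = (-2 - (-2)·0.6000 - (-2)·-0.6667 - (-2)·-0.5833) / (8) = -0.4125
  w = (7 - (2)·0.6000 - (4)·-0.6667 - (2)·-0.2500) / (-12) = -0.7472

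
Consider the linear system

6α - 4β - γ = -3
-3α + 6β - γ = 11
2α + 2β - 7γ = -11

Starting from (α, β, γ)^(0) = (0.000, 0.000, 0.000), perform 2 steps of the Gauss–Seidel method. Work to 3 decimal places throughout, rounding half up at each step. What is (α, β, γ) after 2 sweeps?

(0.869, 2.581, 2.557)

Iteration 1:
  α = (-3 - (-4)·0.000 - (-1)·0.000) / (6) = -0.500
  β = (11 - (-3)·-0.500 - (-1)·0.000) / (6) = 1.583
  γ = (-11 - (2)·-0.500 - (2)·1.583) / (-7) = 1.881
Iteration 2:
  α = (-3 - (-4)·1.583 - (-1)·1.881) / (6) = 0.869
  β = (11 - (-3)·0.869 - (-1)·1.881) / (6) = 2.581
  γ = (-11 - (2)·0.869 - (2)·2.581) / (-7) = 2.557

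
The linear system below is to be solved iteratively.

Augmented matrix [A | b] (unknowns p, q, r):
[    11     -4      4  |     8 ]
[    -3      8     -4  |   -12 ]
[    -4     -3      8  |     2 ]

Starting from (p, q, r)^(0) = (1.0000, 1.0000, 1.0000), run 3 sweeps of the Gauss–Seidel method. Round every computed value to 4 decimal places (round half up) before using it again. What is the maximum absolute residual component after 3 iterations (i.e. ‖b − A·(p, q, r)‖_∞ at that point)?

Iteration 1:
  p = (8 - (-4)·1.0000 - (4)·1.0000) / (11) = 0.7273
  q = (-12 - (-3)·0.7273 - (-4)·1.0000) / (8) = -0.7273
  r = (2 - (-4)·0.7273 - (-3)·-0.7273) / (8) = 0.3409
Iteration 2:
  p = (8 - (-4)·-0.7273 - (4)·0.3409) / (11) = 0.3388
  q = (-12 - (-3)·0.3388 - (-4)·0.3409) / (8) = -1.2025
  r = (2 - (-4)·0.3388 - (-3)·-1.2025) / (8) = -0.0315
Iteration 3:
  p = (8 - (-4)·-1.2025 - (4)·-0.0315) / (11) = 0.3015
  q = (-12 - (-3)·0.3015 - (-4)·-0.0315) / (8) = -1.4027
  r = (2 - (-4)·0.3015 - (-3)·-1.4027) / (8) = -0.1253
Residual b − A·x = (-0.4261, -0.3751, 0.0003); ∞-norm = 0.4261

0.4261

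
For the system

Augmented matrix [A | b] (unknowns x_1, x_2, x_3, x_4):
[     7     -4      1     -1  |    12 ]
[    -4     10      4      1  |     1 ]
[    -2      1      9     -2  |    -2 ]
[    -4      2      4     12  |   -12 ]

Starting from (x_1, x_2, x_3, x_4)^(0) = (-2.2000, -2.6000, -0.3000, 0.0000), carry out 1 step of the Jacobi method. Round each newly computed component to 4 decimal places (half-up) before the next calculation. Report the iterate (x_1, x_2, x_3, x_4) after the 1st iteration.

(0.2714, -0.6600, -0.4222, -1.2000)

Iteration 1:
  x_1 = (12 - (-4)·-2.6000 - (1)·-0.3000 - (-1)·0.0000) / (7) = 0.2714
  x_2 = (1 - (-4)·-2.2000 - (4)·-0.3000 - (1)·0.0000) / (10) = -0.6600
  x_3 = (-2 - (-2)·-2.2000 - (1)·-2.6000 - (-2)·0.0000) / (9) = -0.4222
  x_4 = (-12 - (-4)·-2.2000 - (2)·-2.6000 - (4)·-0.3000) / (12) = -1.2000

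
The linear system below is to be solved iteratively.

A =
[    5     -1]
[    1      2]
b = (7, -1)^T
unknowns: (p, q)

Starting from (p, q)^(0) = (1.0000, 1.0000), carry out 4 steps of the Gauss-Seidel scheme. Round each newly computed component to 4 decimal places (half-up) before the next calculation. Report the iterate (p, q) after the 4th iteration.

Iteration 1:
  p = (7 - (-1)·1.0000) / (5) = 1.6000
  q = (-1 - (1)·1.6000) / (2) = -1.3000
Iteration 2:
  p = (7 - (-1)·-1.3000) / (5) = 1.1400
  q = (-1 - (1)·1.1400) / (2) = -1.0700
Iteration 3:
  p = (7 - (-1)·-1.0700) / (5) = 1.1860
  q = (-1 - (1)·1.1860) / (2) = -1.0930
Iteration 4:
  p = (7 - (-1)·-1.0930) / (5) = 1.1814
  q = (-1 - (1)·1.1814) / (2) = -1.0907

(1.1814, -1.0907)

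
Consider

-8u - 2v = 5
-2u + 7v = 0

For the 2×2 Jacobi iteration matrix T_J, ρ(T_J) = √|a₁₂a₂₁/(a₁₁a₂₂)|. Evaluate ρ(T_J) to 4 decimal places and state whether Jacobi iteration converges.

a₁₂a₂₁/(a₁₁a₂₂) = (-2)·(-2) / ((-8)·(7)) = -0.071429
ρ = √|-0.071429| = √0.071429 = 0.2673
ρ < 1, so Jacobi converges

0.2673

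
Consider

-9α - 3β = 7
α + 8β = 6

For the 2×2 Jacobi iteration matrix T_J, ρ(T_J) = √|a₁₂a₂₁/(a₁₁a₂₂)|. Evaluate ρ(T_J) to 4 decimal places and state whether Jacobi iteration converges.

a₁₂a₂₁/(a₁₁a₂₂) = (-3)·(1) / ((-9)·(8)) = 0.041667
ρ = √|0.041667| = √0.041667 = 0.2041
ρ < 1, so Jacobi converges

0.2041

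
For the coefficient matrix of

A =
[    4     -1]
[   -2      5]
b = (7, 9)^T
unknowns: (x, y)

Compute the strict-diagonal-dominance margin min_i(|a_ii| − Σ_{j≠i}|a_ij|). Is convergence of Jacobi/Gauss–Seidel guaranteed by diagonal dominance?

row 1: |4| − (1) = 3
row 2: |5| − (2) = 3
minimum over rows = 3 → strictly diagonally dominant (convergence guaranteed)

3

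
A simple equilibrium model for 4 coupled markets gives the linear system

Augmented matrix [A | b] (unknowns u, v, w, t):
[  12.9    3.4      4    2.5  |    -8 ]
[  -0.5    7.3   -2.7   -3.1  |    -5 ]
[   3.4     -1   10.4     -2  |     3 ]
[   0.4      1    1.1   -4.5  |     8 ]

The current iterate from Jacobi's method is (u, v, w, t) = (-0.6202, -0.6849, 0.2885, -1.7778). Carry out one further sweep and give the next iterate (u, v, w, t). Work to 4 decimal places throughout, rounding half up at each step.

(-0.1846, -1.3757, 0.0835, -1.9146)

One sweep:
  u = (-8 - (3.4)·-0.6849 - (4)·0.2885 - (2.5)·-1.7778) / (12.9) = -0.1846
  v = (-5 - (-0.5)·-0.6202 - (-2.7)·0.2885 - (-3.1)·-1.7778) / (7.3) = -1.3757
  w = (3 - (3.4)·-0.6202 - (-1)·-0.6849 - (-2)·-1.7778) / (10.4) = 0.0835
  t = (8 - (0.4)·-0.6202 - (1)·-0.6849 - (1.1)·0.2885) / (-4.5) = -1.9146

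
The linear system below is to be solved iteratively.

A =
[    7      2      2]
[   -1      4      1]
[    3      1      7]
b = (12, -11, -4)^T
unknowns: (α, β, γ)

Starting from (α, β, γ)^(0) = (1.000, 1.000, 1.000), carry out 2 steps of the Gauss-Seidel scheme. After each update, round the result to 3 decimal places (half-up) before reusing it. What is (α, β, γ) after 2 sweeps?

(2.682, -1.911, -1.448)

Iteration 1:
  α = (12 - (2)·1.000 - (2)·1.000) / (7) = 1.143
  β = (-11 - (-1)·1.143 - (1)·1.000) / (4) = -2.714
  γ = (-4 - (3)·1.143 - (1)·-2.714) / (7) = -0.674
Iteration 2:
  α = (12 - (2)·-2.714 - (2)·-0.674) / (7) = 2.682
  β = (-11 - (-1)·2.682 - (1)·-0.674) / (4) = -1.911
  γ = (-4 - (3)·2.682 - (1)·-1.911) / (7) = -1.448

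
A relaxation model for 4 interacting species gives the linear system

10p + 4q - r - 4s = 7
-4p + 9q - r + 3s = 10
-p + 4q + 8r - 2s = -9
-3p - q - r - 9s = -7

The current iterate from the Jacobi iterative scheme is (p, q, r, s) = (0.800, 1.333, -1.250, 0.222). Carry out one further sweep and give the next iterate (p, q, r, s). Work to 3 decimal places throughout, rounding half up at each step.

One sweep:
  p = (7 - (4)·1.333 - (-1)·-1.250 - (-4)·0.222) / (10) = 0.131
  q = (10 - (-4)·0.800 - (-1)·-1.250 - (3)·0.222) / (9) = 1.254
  r = (-9 - (-1)·0.800 - (4)·1.333 - (-2)·0.222) / (8) = -1.636
  s = (-7 - (-3)·0.800 - (-1)·1.333 - (-1)·-1.250) / (-9) = 0.502

(0.131, 1.254, -1.636, 0.502)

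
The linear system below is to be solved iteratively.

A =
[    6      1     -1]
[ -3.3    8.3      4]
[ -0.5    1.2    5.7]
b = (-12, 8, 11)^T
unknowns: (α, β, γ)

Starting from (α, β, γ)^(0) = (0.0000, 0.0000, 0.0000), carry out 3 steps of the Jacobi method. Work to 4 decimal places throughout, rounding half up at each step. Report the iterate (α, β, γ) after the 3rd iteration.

Iteration 1:
  α = (-12 - (1)·0.0000 - (-1)·0.0000) / (6) = -2.0000
  β = (8 - (-3.3)·0.0000 - (4)·0.0000) / (8.3) = 0.9639
  γ = (11 - (-0.5)·0.0000 - (1.2)·0.0000) / (5.7) = 1.9298
Iteration 2:
  α = (-12 - (1)·0.9639 - (-1)·1.9298) / (6) = -1.8390
  β = (8 - (-3.3)·-2.0000 - (4)·1.9298) / (8.3) = -0.7613
  γ = (11 - (-0.5)·-2.0000 - (1.2)·0.9639) / (5.7) = 1.5515
Iteration 3:
  α = (-12 - (1)·-0.7613 - (-1)·1.5515) / (6) = -1.6145
  β = (8 - (-3.3)·-1.8390 - (4)·1.5515) / (8.3) = -0.5150
  γ = (11 - (-0.5)·-1.8390 - (1.2)·-0.7613) / (5.7) = 1.9288

(-1.6145, -0.5150, 1.9288)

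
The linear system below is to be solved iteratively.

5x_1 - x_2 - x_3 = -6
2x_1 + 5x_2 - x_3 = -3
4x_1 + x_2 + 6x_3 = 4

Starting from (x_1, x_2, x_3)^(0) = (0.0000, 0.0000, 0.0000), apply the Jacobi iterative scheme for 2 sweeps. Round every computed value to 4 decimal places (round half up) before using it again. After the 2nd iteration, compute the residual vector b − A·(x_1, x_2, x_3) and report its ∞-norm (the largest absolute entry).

Iteration 1:
  x_1 = (-6 - (-1)·0.0000 - (-1)·0.0000) / (5) = -1.2000
  x_2 = (-3 - (2)·0.0000 - (-1)·0.0000) / (5) = -0.6000
  x_3 = (4 - (4)·0.0000 - (1)·0.0000) / (6) = 0.6667
Iteration 2:
  x_1 = (-6 - (-1)·-0.6000 - (-1)·0.6667) / (5) = -1.1867
  x_2 = (-3 - (2)·-1.2000 - (-1)·0.6667) / (5) = 0.0133
  x_3 = (4 - (4)·-1.2000 - (1)·-0.6000) / (6) = 1.5667
Residual b − A·x = (1.5135, 0.8736, -0.6667); ∞-norm = 1.5135

1.5135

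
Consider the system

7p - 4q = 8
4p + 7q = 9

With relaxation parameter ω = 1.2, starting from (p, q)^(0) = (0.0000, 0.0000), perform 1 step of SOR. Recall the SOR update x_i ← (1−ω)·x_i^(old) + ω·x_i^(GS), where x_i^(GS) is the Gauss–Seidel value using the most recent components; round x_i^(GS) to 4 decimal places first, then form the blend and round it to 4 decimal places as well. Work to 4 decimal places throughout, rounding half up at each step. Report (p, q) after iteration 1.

Iteration 1:
  p: GS value = (8 - (-4)·0.0000) / (7) = 1.1429;  p ← (1−ω)·0.0000 + ω·1.1429 = 1.3715
  q: GS value = (9 - (4)·1.3715) / (7) = 0.5020;  q ← (1−ω)·0.0000 + ω·0.5020 = 0.6024

(1.3715, 0.6024)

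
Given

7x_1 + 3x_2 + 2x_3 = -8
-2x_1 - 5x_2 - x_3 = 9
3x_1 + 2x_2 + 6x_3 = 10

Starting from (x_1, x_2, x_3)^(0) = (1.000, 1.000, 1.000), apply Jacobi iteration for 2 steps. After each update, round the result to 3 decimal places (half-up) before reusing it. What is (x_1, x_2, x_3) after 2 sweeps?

Iteration 1:
  x_1 = (-8 - (3)·1.000 - (2)·1.000) / (7) = -1.857
  x_2 = (9 - (-2)·1.000 - (-1)·1.000) / (-5) = -2.400
  x_3 = (10 - (3)·1.000 - (2)·1.000) / (6) = 0.833
Iteration 2:
  x_1 = (-8 - (3)·-2.400 - (2)·0.833) / (7) = -0.352
  x_2 = (9 - (-2)·-1.857 - (-1)·0.833) / (-5) = -1.224
  x_3 = (10 - (3)·-1.857 - (2)·-2.400) / (6) = 3.395

(-0.352, -1.224, 3.395)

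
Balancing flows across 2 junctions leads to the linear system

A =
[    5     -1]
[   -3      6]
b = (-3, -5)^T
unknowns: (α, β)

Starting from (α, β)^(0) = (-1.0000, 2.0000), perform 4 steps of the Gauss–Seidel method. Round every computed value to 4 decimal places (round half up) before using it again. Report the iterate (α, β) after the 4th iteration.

(-0.8512, -1.2589)

Iteration 1:
  α = (-3 - (-1)·2.0000) / (5) = -0.2000
  β = (-5 - (-3)·-0.2000) / (6) = -0.9333
Iteration 2:
  α = (-3 - (-1)·-0.9333) / (5) = -0.7867
  β = (-5 - (-3)·-0.7867) / (6) = -1.2267
Iteration 3:
  α = (-3 - (-1)·-1.2267) / (5) = -0.8453
  β = (-5 - (-3)·-0.8453) / (6) = -1.2560
Iteration 4:
  α = (-3 - (-1)·-1.2560) / (5) = -0.8512
  β = (-5 - (-3)·-0.8512) / (6) = -1.2589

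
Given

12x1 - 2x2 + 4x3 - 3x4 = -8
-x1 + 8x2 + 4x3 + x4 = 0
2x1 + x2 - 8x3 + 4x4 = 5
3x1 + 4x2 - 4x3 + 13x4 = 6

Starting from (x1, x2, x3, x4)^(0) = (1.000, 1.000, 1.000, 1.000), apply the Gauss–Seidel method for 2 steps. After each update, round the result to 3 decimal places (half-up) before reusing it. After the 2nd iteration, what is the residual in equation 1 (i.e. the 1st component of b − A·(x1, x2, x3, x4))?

Iteration 1:
  x1 = (-8 - (-2)·1.000 - (4)·1.000 - (-3)·1.000) / (12) = -0.583
  x2 = (0 - (-1)·-0.583 - (4)·1.000 - (1)·1.000) / (8) = -0.698
  x3 = (5 - (2)·-0.583 - (1)·-0.698 - (4)·1.000) / (-8) = -0.358
  x4 = (6 - (3)·-0.583 - (4)·-0.698 - (-4)·-0.358) / (13) = 0.701
Iteration 2:
  x1 = (-8 - (-2)·-0.698 - (4)·-0.358 - (-3)·0.701) / (12) = -0.488
  x2 = (0 - (-1)·-0.488 - (4)·-0.358 - (1)·0.701) / (8) = 0.030
  x3 = (5 - (2)·-0.488 - (1)·0.030 - (4)·0.701) / (-8) = -0.393
  x4 = (6 - (3)·-0.488 - (4)·0.030 - (-4)·-0.393) / (13) = 0.444
Residual b − A·x = (0.820, 0.400, 1.026, 0.000)

0.820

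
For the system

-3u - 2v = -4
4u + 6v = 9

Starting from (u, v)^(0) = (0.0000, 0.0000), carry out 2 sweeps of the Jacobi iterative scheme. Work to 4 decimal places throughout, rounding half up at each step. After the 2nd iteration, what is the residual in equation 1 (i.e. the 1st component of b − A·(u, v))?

Iteration 1:
  u = (-4 - (-2)·0.0000) / (-3) = 1.3333
  v = (9 - (4)·0.0000) / (6) = 1.5000
Iteration 2:
  u = (-4 - (-2)·1.5000) / (-3) = 0.3333
  v = (9 - (4)·1.3333) / (6) = 0.6111
Residual b − A·x = (-1.7779, 4.0002)

-1.7779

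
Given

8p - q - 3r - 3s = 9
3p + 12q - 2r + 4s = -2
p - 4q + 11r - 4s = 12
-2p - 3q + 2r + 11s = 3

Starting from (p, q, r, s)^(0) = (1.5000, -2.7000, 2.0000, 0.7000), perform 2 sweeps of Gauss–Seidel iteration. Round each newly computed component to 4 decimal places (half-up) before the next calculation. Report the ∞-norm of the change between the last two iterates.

Iteration 1:
  p = (9 - (-1)·-2.7000 - (-3)·2.0000 - (-3)·0.7000) / (8) = 1.8000
  q = (-2 - (3)·1.8000 - (-2)·2.0000 - (4)·0.7000) / (12) = -0.5167
  r = (12 - (1)·1.8000 - (-4)·-0.5167 - (-4)·0.7000) / (11) = 0.9939
  s = (3 - (-2)·1.8000 - (-3)·-0.5167 - (2)·0.9939) / (11) = 0.2784
Iteration 2:
  p = (9 - (-1)·-0.5167 - (-3)·0.9939 - (-3)·0.2784) / (8) = 1.5375
  q = (-2 - (3)·1.5375 - (-2)·0.9939 - (4)·0.2784) / (12) = -0.4782
  r = (12 - (1)·1.5375 - (-4)·-0.4782 - (-4)·0.2784) / (11) = 0.8785
  s = (3 - (-2)·1.5375 - (-3)·-0.4782 - (2)·0.8785) / (11) = 0.2621
Change: (-0.2625, 0.0385, -0.1154, -0.0163) → max |·| = 0.2625

0.2625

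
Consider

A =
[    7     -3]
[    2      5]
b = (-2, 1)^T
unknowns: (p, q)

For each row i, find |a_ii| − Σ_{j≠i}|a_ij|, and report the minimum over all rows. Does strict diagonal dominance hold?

3

row 1: |7| − (3) = 4
row 2: |5| − (2) = 3
minimum over rows = 3 → strictly diagonally dominant (convergence guaranteed)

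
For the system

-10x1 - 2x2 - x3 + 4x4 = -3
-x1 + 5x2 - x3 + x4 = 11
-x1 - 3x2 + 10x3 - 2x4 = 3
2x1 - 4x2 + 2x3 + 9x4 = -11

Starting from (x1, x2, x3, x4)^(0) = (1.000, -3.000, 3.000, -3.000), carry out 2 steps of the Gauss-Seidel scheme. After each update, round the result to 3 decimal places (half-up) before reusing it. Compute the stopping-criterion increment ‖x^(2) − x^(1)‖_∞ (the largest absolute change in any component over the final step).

1.066

Iteration 1:
  x1 = (-3 - (-2)·-3.000 - (-1)·3.000 - (4)·-3.000) / (-10) = -0.600
  x2 = (11 - (-1)·-0.600 - (-1)·3.000 - (1)·-3.000) / (5) = 3.280
  x3 = (3 - (-1)·-0.600 - (-3)·3.280 - (-2)·-3.000) / (10) = 0.624
  x4 = (-11 - (2)·-0.600 - (-4)·3.280 - (2)·0.624) / (9) = 0.230
Iteration 2:
  x1 = (-3 - (-2)·3.280 - (-1)·0.624 - (4)·0.230) / (-10) = -0.326
  x2 = (11 - (-1)·-0.326 - (-1)·0.624 - (1)·0.230) / (5) = 2.214
  x3 = (3 - (-1)·-0.326 - (-3)·2.214 - (-2)·0.230) / (10) = 0.978
  x4 = (-11 - (2)·-0.326 - (-4)·2.214 - (2)·0.978) / (9) = -0.383
Change: (0.274, -1.066, 0.354, -0.613) → max |·| = 1.066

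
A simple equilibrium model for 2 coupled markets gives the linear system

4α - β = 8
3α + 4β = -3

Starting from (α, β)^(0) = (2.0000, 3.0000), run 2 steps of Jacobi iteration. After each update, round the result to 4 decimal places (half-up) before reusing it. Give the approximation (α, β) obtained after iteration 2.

Iteration 1:
  α = (8 - (-1)·3.0000) / (4) = 2.7500
  β = (-3 - (3)·2.0000) / (4) = -2.2500
Iteration 2:
  α = (8 - (-1)·-2.2500) / (4) = 1.4375
  β = (-3 - (3)·2.7500) / (4) = -2.8125

(1.4375, -2.8125)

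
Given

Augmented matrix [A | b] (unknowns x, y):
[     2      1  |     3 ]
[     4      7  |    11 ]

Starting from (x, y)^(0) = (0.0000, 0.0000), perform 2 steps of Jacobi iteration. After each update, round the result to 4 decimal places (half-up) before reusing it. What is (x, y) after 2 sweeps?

Iteration 1:
  x = (3 - (1)·0.0000) / (2) = 1.5000
  y = (11 - (4)·0.0000) / (7) = 1.5714
Iteration 2:
  x = (3 - (1)·1.5714) / (2) = 0.7143
  y = (11 - (4)·1.5000) / (7) = 0.7143

(0.7143, 0.7143)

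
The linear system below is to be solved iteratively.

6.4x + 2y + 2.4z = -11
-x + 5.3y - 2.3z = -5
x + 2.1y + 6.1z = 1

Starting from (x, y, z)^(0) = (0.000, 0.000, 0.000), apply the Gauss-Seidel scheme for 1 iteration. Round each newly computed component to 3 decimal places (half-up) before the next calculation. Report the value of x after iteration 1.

-1.719

Iteration 1:
  x = (-11 - (2)·0.000 - (2.4)·0.000) / (6.4) = -1.719
  y = (-5 - (-1)·-1.719 - (-2.3)·0.000) / (5.3) = -1.268
  z = (1 - (1)·-1.719 - (2.1)·-1.268) / (6.1) = 0.882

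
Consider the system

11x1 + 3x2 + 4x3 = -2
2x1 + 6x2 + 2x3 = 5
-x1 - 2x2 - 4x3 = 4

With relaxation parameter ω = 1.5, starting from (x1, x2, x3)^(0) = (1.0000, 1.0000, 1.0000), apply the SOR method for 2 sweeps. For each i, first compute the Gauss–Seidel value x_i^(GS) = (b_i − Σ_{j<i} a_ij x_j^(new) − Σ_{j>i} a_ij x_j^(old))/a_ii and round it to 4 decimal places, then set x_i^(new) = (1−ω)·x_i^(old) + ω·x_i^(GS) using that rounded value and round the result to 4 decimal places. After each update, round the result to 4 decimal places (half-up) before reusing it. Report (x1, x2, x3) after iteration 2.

Iteration 1:
  x1: GS value = (-2 - (3)·1.0000 - (4)·1.0000) / (11) = -0.8182;  x1 ← (1−ω)·1.0000 + ω·-0.8182 = -1.7273
  x2: GS value = (5 - (2)·-1.7273 - (2)·1.0000) / (6) = 1.0758;  x2 ← (1−ω)·1.0000 + ω·1.0758 = 1.1137
  x3: GS value = (4 - (-1)·-1.7273 - (-2)·1.1137) / (-4) = -1.1250;  x3 ← (1−ω)·1.0000 + ω·-1.1250 = -2.1875
Iteration 2:
  x1: GS value = (-2 - (3)·1.1137 - (4)·-2.1875) / (11) = 0.3099;  x1 ← (1−ω)·-1.7273 + ω·0.3099 = 1.3285
  x2: GS value = (5 - (2)·1.3285 - (2)·-2.1875) / (6) = 1.1197;  x2 ← (1−ω)·1.1137 + ω·1.1197 = 1.1227
  x3: GS value = (4 - (-1)·1.3285 - (-2)·1.1227) / (-4) = -1.8935;  x3 ← (1−ω)·-2.1875 + ω·-1.8935 = -1.7465

(1.3285, 1.1227, -1.7465)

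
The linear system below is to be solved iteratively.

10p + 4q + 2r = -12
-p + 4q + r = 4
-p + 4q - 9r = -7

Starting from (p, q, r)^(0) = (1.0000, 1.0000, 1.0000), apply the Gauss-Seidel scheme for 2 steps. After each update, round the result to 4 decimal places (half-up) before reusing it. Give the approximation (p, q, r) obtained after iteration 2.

Iteration 1:
  p = (-12 - (4)·1.0000 - (2)·1.0000) / (10) = -1.8000
  q = (4 - (-1)·-1.8000 - (1)·1.0000) / (4) = 0.3000
  r = (-7 - (-1)·-1.8000 - (4)·0.3000) / (-9) = 1.1111
Iteration 2:
  p = (-12 - (4)·0.3000 - (2)·1.1111) / (10) = -1.5422
  q = (4 - (-1)·-1.5422 - (1)·1.1111) / (4) = 0.3367
  r = (-7 - (-1)·-1.5422 - (4)·0.3367) / (-9) = 1.0988

(-1.5422, 0.3367, 1.0988)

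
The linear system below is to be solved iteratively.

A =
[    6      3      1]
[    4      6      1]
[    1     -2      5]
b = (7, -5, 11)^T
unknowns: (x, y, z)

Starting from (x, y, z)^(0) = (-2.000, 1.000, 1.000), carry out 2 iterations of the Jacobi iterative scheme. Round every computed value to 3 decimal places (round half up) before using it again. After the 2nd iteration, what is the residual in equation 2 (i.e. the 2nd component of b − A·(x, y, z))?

Iteration 1:
  x = (7 - (3)·1.000 - (1)·1.000) / (6) = 0.500
  y = (-5 - (4)·-2.000 - (1)·1.000) / (6) = 0.333
  z = (11 - (1)·-2.000 - (-2)·1.000) / (5) = 3.000
Iteration 2:
  x = (7 - (3)·0.333 - (1)·3.000) / (6) = 0.500
  y = (-5 - (4)·0.500 - (1)·3.000) / (6) = -1.667
  z = (11 - (1)·0.500 - (-2)·0.333) / (5) = 2.233
Residual b − A·x = (6.768, 0.769, -3.999)

0.769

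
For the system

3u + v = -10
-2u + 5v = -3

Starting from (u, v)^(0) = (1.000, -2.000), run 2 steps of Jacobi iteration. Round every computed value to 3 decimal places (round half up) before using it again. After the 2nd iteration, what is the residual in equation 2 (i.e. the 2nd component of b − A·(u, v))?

-1.199

Iteration 1:
  u = (-10 - (1)·-2.000) / (3) = -2.667
  v = (-3 - (-2)·1.000) / (5) = -0.200
Iteration 2:
  u = (-10 - (1)·-0.200) / (3) = -3.267
  v = (-3 - (-2)·-2.667) / (5) = -1.667
Residual b − A·x = (1.468, -1.199)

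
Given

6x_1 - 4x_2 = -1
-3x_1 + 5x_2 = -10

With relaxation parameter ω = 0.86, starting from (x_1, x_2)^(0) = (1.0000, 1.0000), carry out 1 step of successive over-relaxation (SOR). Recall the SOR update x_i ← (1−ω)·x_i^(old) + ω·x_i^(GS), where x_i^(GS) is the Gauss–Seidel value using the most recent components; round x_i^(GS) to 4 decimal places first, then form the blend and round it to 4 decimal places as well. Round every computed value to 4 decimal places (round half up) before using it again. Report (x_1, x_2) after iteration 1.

(0.5700, -1.2859)

Iteration 1:
  x_1: GS value = (-1 - (-4)·1.0000) / (6) = 0.5000;  x_1 ← (1−ω)·1.0000 + ω·0.5000 = 0.5700
  x_2: GS value = (-10 - (-3)·0.5700) / (5) = -1.6580;  x_2 ← (1−ω)·1.0000 + ω·-1.6580 = -1.2859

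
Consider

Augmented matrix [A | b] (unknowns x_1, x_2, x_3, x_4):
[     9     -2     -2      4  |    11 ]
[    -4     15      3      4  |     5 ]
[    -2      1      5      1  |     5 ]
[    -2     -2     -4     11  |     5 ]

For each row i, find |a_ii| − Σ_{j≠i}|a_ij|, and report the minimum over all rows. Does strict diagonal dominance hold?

row 1: |9| − (2+2+4) = 1
row 2: |15| − (4+3+4) = 4
row 3: |5| − (2+1+1) = 1
row 4: |11| − (2+2+4) = 3
minimum over rows = 1 → strictly diagonally dominant (convergence guaranteed)

1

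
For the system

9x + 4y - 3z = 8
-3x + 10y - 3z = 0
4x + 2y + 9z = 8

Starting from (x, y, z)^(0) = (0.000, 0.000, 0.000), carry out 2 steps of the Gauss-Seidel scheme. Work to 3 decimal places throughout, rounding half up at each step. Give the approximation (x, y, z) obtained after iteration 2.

(0.915, 0.405, 0.392)

Iteration 1:
  x = (8 - (4)·0.000 - (-3)·0.000) / (9) = 0.889
  y = (0 - (-3)·0.889 - (-3)·0.000) / (10) = 0.267
  z = (8 - (4)·0.889 - (2)·0.267) / (9) = 0.434
Iteration 2:
  x = (8 - (4)·0.267 - (-3)·0.434) / (9) = 0.915
  y = (0 - (-3)·0.915 - (-3)·0.434) / (10) = 0.405
  z = (8 - (4)·0.915 - (2)·0.405) / (9) = 0.392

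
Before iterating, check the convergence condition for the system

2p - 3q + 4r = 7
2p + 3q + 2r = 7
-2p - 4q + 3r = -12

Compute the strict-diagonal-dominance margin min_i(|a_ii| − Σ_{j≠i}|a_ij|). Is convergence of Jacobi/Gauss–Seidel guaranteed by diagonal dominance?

row 1: |2| − (3+4) = -5
row 2: |3| − (2+2) = -1
row 3: |3| − (2+4) = -3
minimum over rows = -5 → not strictly diagonally dominant

-5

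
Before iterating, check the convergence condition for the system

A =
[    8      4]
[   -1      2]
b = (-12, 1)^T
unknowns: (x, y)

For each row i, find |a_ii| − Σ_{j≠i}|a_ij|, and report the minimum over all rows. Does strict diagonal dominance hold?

1

row 1: |8| − (4) = 4
row 2: |2| − (1) = 1
minimum over rows = 1 → strictly diagonally dominant (convergence guaranteed)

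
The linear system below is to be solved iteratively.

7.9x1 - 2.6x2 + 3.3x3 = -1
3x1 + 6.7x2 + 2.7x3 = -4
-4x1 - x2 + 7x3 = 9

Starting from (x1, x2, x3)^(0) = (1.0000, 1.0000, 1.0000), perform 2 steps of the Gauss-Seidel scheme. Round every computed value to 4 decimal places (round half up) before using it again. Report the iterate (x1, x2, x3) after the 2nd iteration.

Iteration 1:
  x1 = (-1 - (-2.6)·1.0000 - (3.3)·1.0000) / (7.9) = -0.2152
  x2 = (-4 - (3)·-0.2152 - (2.7)·1.0000) / (6.7) = -0.9036
  x3 = (9 - (-4)·-0.2152 - (-1)·-0.9036) / (7) = 1.0337
Iteration 2:
  x1 = (-1 - (-2.6)·-0.9036 - (3.3)·1.0337) / (7.9) = -0.8558
  x2 = (-4 - (3)·-0.8558 - (2.7)·1.0337) / (6.7) = -0.6304
  x3 = (9 - (-4)·-0.8558 - (-1)·-0.6304) / (7) = 0.7066

(-0.8558, -0.6304, 0.7066)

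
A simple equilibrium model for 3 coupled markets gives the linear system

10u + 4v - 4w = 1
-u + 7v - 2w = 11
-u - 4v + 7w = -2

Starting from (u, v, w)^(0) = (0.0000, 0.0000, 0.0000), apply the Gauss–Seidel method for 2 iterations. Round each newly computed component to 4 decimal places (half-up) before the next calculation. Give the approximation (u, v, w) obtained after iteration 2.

Iteration 1:
  u = (1 - (4)·0.0000 - (-4)·0.0000) / (10) = 0.1000
  v = (11 - (-1)·0.1000 - (-2)·0.0000) / (7) = 1.5857
  w = (-2 - (-1)·0.1000 - (-4)·1.5857) / (7) = 0.6347
Iteration 2:
  u = (1 - (4)·1.5857 - (-4)·0.6347) / (10) = -0.2804
  v = (11 - (-1)·-0.2804 - (-2)·0.6347) / (7) = 1.7127
  w = (-2 - (-1)·-0.2804 - (-4)·1.7127) / (7) = 0.6529

(-0.2804, 1.7127, 0.6529)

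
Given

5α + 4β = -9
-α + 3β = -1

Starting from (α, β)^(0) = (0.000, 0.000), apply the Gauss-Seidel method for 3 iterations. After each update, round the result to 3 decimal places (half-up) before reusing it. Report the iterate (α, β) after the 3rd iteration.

Iteration 1:
  α = (-9 - (4)·0.000) / (5) = -1.800
  β = (-1 - (-1)·-1.800) / (3) = -0.933
Iteration 2:
  α = (-9 - (4)·-0.933) / (5) = -1.054
  β = (-1 - (-1)·-1.054) / (3) = -0.685
Iteration 3:
  α = (-9 - (4)·-0.685) / (5) = -1.252
  β = (-1 - (-1)·-1.252) / (3) = -0.751

(-1.252, -0.751)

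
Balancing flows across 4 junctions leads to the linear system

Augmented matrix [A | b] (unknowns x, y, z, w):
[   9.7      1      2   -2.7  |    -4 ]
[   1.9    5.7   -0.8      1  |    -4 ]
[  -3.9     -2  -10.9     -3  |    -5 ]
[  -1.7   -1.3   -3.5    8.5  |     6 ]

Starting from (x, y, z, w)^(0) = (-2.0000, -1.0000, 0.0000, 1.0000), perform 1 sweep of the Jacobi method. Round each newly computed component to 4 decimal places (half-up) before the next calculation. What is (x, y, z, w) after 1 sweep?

(-0.0309, -0.2105, 1.0826, 0.1529)

Iteration 1:
  x = (-4 - (1)·-1.0000 - (2)·0.0000 - (-2.7)·1.0000) / (9.7) = -0.0309
  y = (-4 - (1.9)·-2.0000 - (-0.8)·0.0000 - (1)·1.0000) / (5.7) = -0.2105
  z = (-5 - (-3.9)·-2.0000 - (-2)·-1.0000 - (-3)·1.0000) / (-10.9) = 1.0826
  w = (6 - (-1.7)·-2.0000 - (-1.3)·-1.0000 - (-3.5)·0.0000) / (8.5) = 0.1529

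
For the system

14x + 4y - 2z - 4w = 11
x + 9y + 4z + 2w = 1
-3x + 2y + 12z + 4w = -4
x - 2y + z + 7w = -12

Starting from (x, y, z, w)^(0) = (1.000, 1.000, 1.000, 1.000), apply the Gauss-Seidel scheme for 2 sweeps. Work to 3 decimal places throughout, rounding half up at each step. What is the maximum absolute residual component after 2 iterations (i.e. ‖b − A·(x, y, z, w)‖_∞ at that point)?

3.277

Iteration 1:
  x = (11 - (4)·1.000 - (-2)·1.000 - (-4)·1.000) / (14) = 0.929
  y = (1 - (1)·0.929 - (4)·1.000 - (2)·1.000) / (9) = -0.659
  z = (-4 - (-3)·0.929 - (2)·-0.659 - (4)·1.000) / (12) = -0.325
  w = (-12 - (1)·0.929 - (-2)·-0.659 - (1)·-0.325) / (7) = -1.989
Iteration 2:
  x = (11 - (4)·-0.659 - (-2)·-0.325 - (-4)·-1.989) / (14) = 0.359
  y = (1 - (1)·0.359 - (4)·-0.325 - (2)·-1.989) / (9) = 0.658
  z = (-4 - (-3)·0.359 - (2)·0.658 - (4)·-1.989) / (12) = 0.310
  w = (-12 - (1)·0.359 - (-2)·0.658 - (1)·0.310) / (7) = -1.622
Residual b − A·x = (-2.526, -3.277, -1.471, 0.001); ∞-norm = 3.277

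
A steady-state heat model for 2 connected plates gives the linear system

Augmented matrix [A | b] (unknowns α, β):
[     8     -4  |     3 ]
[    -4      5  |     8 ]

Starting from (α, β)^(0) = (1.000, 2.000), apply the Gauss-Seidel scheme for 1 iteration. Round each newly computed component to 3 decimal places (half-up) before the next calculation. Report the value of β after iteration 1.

Iteration 1:
  α = (3 - (-4)·2.000) / (8) = 1.375
  β = (8 - (-4)·1.375) / (5) = 2.700

2.700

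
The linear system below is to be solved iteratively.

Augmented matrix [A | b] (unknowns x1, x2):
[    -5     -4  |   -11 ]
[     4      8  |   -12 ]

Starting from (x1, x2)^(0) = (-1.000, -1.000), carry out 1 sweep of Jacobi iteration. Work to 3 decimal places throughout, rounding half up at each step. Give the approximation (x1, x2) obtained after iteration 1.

(3.000, -1.000)

Iteration 1:
  x1 = (-11 - (-4)·-1.000) / (-5) = 3.000
  x2 = (-12 - (4)·-1.000) / (8) = -1.000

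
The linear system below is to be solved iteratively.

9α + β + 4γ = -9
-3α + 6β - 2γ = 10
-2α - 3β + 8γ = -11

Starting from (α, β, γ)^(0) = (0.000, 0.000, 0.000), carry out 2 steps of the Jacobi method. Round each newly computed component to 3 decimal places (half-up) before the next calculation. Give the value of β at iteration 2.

0.708

Iteration 1:
  α = (-9 - (1)·0.000 - (4)·0.000) / (9) = -1.000
  β = (10 - (-3)·0.000 - (-2)·0.000) / (6) = 1.667
  γ = (-11 - (-2)·0.000 - (-3)·0.000) / (8) = -1.375
Iteration 2:
  α = (-9 - (1)·1.667 - (4)·-1.375) / (9) = -0.574
  β = (10 - (-3)·-1.000 - (-2)·-1.375) / (6) = 0.708
  γ = (-11 - (-2)·-1.000 - (-3)·1.667) / (8) = -1.000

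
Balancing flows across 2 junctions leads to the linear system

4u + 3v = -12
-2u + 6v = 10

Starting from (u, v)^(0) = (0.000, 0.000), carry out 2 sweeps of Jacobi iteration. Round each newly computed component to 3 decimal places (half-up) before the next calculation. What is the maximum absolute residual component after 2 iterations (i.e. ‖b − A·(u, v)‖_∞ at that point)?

2.999

Iteration 1:
  u = (-12 - (3)·0.000) / (4) = -3.000
  v = (10 - (-2)·0.000) / (6) = 1.667
Iteration 2:
  u = (-12 - (3)·1.667) / (4) = -4.250
  v = (10 - (-2)·-3.000) / (6) = 0.667
Residual b − A·x = (2.999, -2.502); ∞-norm = 2.999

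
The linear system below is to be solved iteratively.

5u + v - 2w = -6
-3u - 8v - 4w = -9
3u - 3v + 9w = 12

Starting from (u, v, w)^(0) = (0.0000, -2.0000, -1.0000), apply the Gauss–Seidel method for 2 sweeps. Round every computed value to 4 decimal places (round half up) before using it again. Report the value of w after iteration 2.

Iteration 1:
  u = (-6 - (1)·-2.0000 - (-2)·-1.0000) / (5) = -1.2000
  v = (-9 - (-3)·-1.2000 - (-4)·-1.0000) / (-8) = 2.0750
  w = (12 - (3)·-1.2000 - (-3)·2.0750) / (9) = 2.4250
Iteration 2:
  u = (-6 - (1)·2.0750 - (-2)·2.4250) / (5) = -0.6450
  v = (-9 - (-3)·-0.6450 - (-4)·2.4250) / (-8) = 0.1544
  w = (12 - (3)·-0.6450 - (-3)·0.1544) / (9) = 1.5998

1.5998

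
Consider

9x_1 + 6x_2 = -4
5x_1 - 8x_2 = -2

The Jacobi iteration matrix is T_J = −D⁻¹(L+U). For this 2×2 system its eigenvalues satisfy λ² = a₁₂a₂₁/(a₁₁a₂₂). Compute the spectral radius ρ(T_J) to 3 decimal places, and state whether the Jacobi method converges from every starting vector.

a₁₂a₂₁/(a₁₁a₂₂) = (6)·(5) / ((9)·(-8)) = -0.416667
ρ = √|-0.416667| = √0.416667 = 0.645
ρ < 1, so Jacobi converges

0.645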